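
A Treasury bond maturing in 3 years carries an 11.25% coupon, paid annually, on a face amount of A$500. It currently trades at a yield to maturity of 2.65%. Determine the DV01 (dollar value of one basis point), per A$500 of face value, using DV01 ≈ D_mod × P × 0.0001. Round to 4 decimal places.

A$0.1660

Periodic yield y = 0.0265.
  t   CF        PV=CF/(1+0.0265)^t    t·PV
  1        56.25        54.7979        54.7979
  2        56.25        53.3832       106.7664
  3       556.25       514.2723     1,542.8170
  Σ                    622.4534     1,704.3813
P = 622.4534; D_Mac = 2.73817 yrs; D_mod = 2.66748 yrs.
DV01 ≈ 2.66748 × 622.4534 × 0.0001 = 0.166038.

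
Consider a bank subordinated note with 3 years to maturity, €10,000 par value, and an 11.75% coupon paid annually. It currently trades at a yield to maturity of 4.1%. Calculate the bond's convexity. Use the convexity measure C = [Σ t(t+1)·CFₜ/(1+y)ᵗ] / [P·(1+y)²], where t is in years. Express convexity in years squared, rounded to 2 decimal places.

With y = 0.041:
  t   CF        PV=CF/(1+0.041)^t    t·PV        t(t+1)·PV
  1     1,175.00     1,128.7224     1,128.7224       2,257.4448
  2     1,175.00     1,084.2674     2,168.5348       6,505.6045
  3    11,175.00     9,905.9320    29,717.7961     118,871.1842
  Σ                 12,118.9218    33,015.0533     127,634.2335
P = 12,118.9218.
Convexity = Σ t(t+1)·PV / [P·(1+y)²] = 127,634.2335 / (12,118.9218 × 1.083681) = 9.71856.

9.72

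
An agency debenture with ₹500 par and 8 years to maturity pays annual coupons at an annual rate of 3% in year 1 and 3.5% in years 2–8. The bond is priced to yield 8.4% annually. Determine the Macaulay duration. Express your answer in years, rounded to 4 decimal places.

6.9632 years

Periodic yield y = 0.084. Discount each cash flow and weight by its year:
  t   CF        PV=CF/(1+0.084)^t    t·PV
  1        15.00        13.8376        13.8376
  2        17.50        14.8929        29.7858
  3        17.50        13.7388        41.2165
  4        17.50        12.6742        50.6968
  5        17.50        11.6921        58.4604
  6        17.50        10.7860        64.7163
  7        17.50         9.9502        69.6516
  8       517.50       271.4414     2,171.5312
  Σ                    359.0134     2,499.8964
Price P = Σ PV = 359.0134.
Macaulay duration = Σ(t·PV) / P = 2,499.8964 / 359.0134 = 6.96324 years.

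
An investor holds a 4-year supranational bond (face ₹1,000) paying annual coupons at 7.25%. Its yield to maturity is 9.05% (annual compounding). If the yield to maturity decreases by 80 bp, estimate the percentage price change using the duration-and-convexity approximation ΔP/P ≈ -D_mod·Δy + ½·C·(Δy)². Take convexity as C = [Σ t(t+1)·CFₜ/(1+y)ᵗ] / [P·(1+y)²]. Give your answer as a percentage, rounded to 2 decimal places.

+2.69%

With y = 0.0905:
  t   CF        PV=CF/(1+0.0905)^t    t·PV        t(t+1)·PV
  1        72.50        66.4833        66.4833         132.9665
  2        72.50        60.9659       121.9317         365.7951
  3        72.50        55.9063       167.7190         670.8760
  4     1,072.50       758.3935     3,033.5741      15,167.8707
  Σ                    941.7490     3,389.7081      16,337.5083
P = 941.7490; D_Mac = 3.59938 yrs; D_mod = 3.30067 yrs; C = 14.58812.
Duration effect: -3.30067 × (-0.008) = +0.026405
Convexity effect: 0.5 × 14.58812 × (-0.008)² = +0.0004668
ΔP/P ≈ +0.026405 + 0.0004668 = +0.026872 = +2.6872%.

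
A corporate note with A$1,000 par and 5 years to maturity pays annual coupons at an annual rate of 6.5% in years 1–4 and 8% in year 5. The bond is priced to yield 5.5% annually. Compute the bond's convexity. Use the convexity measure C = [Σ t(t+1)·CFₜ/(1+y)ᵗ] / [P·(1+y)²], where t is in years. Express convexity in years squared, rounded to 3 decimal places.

22.992

With y = 0.055:
  t   CF        PV=CF/(1+0.055)^t    t·PV        t(t+1)·PV
  1        65.00        61.6114        61.6114         123.2227
  2        65.00        58.3994       116.7988         350.3964
  3        65.00        55.3549       166.0647         664.2587
  4        65.00        52.4691       209.8764       1,049.3818
  5     1,080.00       826.3451     4,131.7255      24,790.3531
  Σ                  1,054.1799     4,686.0767      26,977.6127
P = 1,054.1799.
Convexity = Σ t(t+1)·PV / [P·(1+y)²] = 26,977.6127 / (1,054.1799 × 1.113025) = 22.99238.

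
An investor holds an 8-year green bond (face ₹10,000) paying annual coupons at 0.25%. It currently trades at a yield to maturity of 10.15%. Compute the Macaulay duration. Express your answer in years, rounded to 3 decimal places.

7.888 years

Periodic yield y = 0.1015. Discount each cash flow and weight by its year:
  t   CF        PV=CF/(1+0.1015)^t    t·PV
  1        25.00        22.6963        22.6963
  2        25.00        20.6049        41.2098
  3        25.00        18.7062        56.1187
  4        25.00        16.9825        67.9301
  5        25.00        15.4176        77.0881
  6        25.00        13.9969        83.9816
  7        25.00        12.7072        88.9501
  8    10,025.00     4,626.0292    37,008.2336
  Σ                  4,747.1409    37,446.2084
Price P = Σ PV = 4,747.1409.
Macaulay duration = Σ(t·PV) / P = 37,446.2084 / 4,747.1409 = 7.88816 years.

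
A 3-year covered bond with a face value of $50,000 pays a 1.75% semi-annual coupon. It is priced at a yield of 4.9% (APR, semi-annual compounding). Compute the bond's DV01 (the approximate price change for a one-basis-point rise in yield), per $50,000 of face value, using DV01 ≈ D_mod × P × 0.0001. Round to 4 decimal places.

Periodic yield y = 0.0245.
  t   CF        PV=CF/(1+0.0245)^t    t·PV
  1       437.50       427.0376       427.0376
  2       437.50       416.8254       833.6507
  3       437.50       406.8574     1,220.5721
  4       437.50       397.1277     1,588.5109
  5       437.50       387.6308     1,938.1538
  6    50,437.50    43,619.6097   261,717.6584
  Σ                 45,655.0885   267,725.5835
P = 45,655.0885; D_Mac = 5.86409 half-year periods = 2.93205 yrs; D_mod = 2.86193 yrs.
DV01 ≈ 2.86193 × 45,655.0885 × 0.0001 = 13.066158.

$13.0662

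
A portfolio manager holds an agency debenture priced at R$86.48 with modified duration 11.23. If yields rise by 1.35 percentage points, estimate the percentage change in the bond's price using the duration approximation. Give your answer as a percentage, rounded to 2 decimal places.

-15.16%

Duration approximation: ΔP/P ≈ -D_mod · Δy = -11.23 × (+0.0135) = -0.151605.
As a percentage: -15.1605%.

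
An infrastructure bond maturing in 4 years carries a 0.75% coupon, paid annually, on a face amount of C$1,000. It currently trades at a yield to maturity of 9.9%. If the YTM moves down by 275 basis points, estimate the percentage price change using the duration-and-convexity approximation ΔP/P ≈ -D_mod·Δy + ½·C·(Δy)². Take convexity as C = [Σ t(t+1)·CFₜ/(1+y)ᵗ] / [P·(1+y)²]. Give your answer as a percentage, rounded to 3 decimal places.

+10.488%

With y = 0.099:
  t   CF        PV=CF/(1+0.099)^t    t·PV        t(t+1)·PV
  1         7.50         6.8244         6.8244          13.6488
  2         7.50         6.2096        12.4193          37.2578
  3         7.50         5.6503        16.9508          67.8031
  4     1,007.50       690.6441     2,762.5763      13,812.8813
  Σ                    709.3283     2,798.7707      13,931.5910
P = 709.3283; D_Mac = 3.94566 yrs; D_mod = 3.59023 yrs; C = 16.26140.
Duration effect: -3.59023 × (-0.0275) = +0.098731
Convexity effect: 0.5 × 16.26140 × (-0.0275)² = +0.0061488
ΔP/P ≈ +0.098731 + 0.0061488 = +0.104880 = +10.4880%.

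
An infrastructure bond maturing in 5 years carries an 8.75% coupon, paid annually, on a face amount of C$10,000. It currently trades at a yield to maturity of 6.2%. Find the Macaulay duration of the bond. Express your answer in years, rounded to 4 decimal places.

4.2978 years

Periodic yield y = 0.062. Discount each cash flow and weight by its year:
  t   CF        PV=CF/(1+0.062)^t    t·PV
  1       875.00       823.9171       823.9171
  2       875.00       775.8165     1,551.6330
  3       875.00       730.5240     2,191.5721
  4       875.00       687.8757     2,751.5029
  5    10,875.00     8,050.2002    40,251.0011
  Σ                 11,068.3336    47,569.6262
Price P = Σ PV = 11,068.3336.
Macaulay duration = Σ(t·PV) / P = 47,569.6262 / 11,068.3336 = 4.29781 years.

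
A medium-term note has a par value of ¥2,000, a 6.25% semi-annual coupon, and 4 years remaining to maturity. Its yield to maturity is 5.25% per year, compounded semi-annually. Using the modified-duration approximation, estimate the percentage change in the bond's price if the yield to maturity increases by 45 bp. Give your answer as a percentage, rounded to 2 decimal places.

-1.58%

Periodic yield y = 0.02625. Modified duration first:
  t   CF        PV=CF/(1+0.02625)^t    t·PV
  1        62.50        60.9013        60.9013
  2        62.50        59.3436       118.6871
  3        62.50        57.8256       173.4769
  4        62.50        56.3466       225.3862
  5        62.50        54.9053       274.5264
  6        62.50        53.5009       321.0053
  7        62.50        52.1324       364.9269
  8     2,062.50     1,676.3650    13,410.9204
  Σ                  2,071.3207    14,949.8306
P = 2,071.3207; D_Mac = 7.21754 half-year periods = 3.60877 yrs; D_mod = 3.60877/(1+0.02625) = 3.51646 yrs.
ΔP/P ≈ -D_mod · Δy = -3.51646 × (+0.0045) = -0.015824 = -1.5824%.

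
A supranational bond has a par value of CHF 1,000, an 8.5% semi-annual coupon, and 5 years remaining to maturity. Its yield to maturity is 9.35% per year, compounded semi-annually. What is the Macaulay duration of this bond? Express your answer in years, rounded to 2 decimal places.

4.16 years

Periodic yield y = 0.04675. Discount each cash flow and weight by its period:
  t   CF        PV=CF/(1+0.04675)^t    t·PV
  1        42.50        40.6019        40.6019
  2        42.50        38.7885        77.5770
  3        42.50        37.0561       111.1684
  4        42.50        35.4011       141.6045
  5        42.50        33.8200       169.1002
  6        42.50        32.3096       193.8574
  7        42.50        30.8666       216.0659
  8        42.50        29.4880       235.9039
  9        42.50        28.1710       253.5390
  10    1,042.50       660.1557     6,601.5569
  Σ                    966.6584     8,040.9749
Price P = Σ PV = 966.6584.
Macaulay duration = Σ(t·PV) / P = 8,040.9749 / 966.6584 = 8.31832 half-year periods.
In years: 8.31832 / 2 = 4.15916 years.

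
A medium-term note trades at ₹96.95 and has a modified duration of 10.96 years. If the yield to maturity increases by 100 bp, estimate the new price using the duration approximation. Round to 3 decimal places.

₹86.324

Duration approximation: ΔP/P ≈ -D_mod · Δy = -10.96 × (+0.01) = -0.109600.
New price ≈ 96.95 × (1 - 0.109600) = 86.32428.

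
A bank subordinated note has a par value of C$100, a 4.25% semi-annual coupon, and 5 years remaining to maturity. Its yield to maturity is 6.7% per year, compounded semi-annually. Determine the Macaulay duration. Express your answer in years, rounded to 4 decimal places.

Periodic yield y = 0.0335. Discount each cash flow and weight by its period:
  t   CF        PV=CF/(1+0.0335)^t    t·PV
  1        2.125         2.0561         2.0561
  2        2.125         1.9895         3.9789
  3        2.125         1.9250         5.7750
  4        2.125         1.8626         7.4504
  5        2.125         1.8022         9.0111
  6        2.125         1.7438        10.4628
  7        2.125         1.6873        11.8109
  8        2.125         1.6326        13.0607
  9        2.125         1.5797        14.2170
  10     102.125        73.4560       734.5600
  Σ                     89.7347       812.3828
Price P = Σ PV = 89.7347.
Macaulay duration = Σ(t·PV) / P = 812.3828 / 89.7347 = 9.05316 half-year periods.
In years: 9.05316 / 2 = 4.52658 years.

4.5266 years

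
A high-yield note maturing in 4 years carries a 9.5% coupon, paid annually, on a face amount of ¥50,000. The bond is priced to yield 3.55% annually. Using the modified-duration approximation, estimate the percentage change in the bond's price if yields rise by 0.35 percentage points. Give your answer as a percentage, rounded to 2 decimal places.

Periodic yield y = 0.0355. Modified duration first:
  t   CF        PV=CF/(1+0.0355)^t    t·PV
  1     4,750.00     4,587.1560     4,587.1560
  2     4,750.00     4,429.8947     8,859.7894
  3     4,750.00     4,278.0248    12,834.0745
  4    54,750.00    47,619.3771   190,477.5086
  Σ                 60,914.4526   216,758.5284
P = 60,914.4526; D_Mac = 3.55841 yrs; D_mod = 3.55841/(1+0.0355) = 3.43642 yrs.
ΔP/P ≈ -D_mod · Δy = -3.43642 × (+0.0035) = -0.012027 = -1.2027%.

-1.20%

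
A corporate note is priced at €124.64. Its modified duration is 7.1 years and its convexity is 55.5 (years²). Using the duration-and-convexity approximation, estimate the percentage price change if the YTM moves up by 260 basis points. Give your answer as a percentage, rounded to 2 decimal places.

-16.58%

Duration effect: -D_mod·Δy = -7.1 × (+0.026) = -0.184600
Convexity effect: ½·C·(Δy)² = 0.5 × 55.5 × (0.026)² = +0.0187590
ΔP/P ≈ -0.184600 + 0.0187590 = -0.165841
= -16.5841%.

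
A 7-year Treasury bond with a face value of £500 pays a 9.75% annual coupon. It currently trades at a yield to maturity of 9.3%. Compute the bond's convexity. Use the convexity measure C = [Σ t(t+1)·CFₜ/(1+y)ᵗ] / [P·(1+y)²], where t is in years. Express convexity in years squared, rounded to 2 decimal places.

32.90

With y = 0.093:
  t   CF        PV=CF/(1+0.093)^t    t·PV        t(t+1)·PV
  1        48.75        44.6020        44.6020          89.2040
  2        48.75        40.8070        81.6139         244.8418
  3        48.75        37.3348       112.0045         448.0179
  4        48.75        34.1581       136.6325         683.1624
  5        48.75        31.2517       156.2586         937.5514
  6        48.75        28.5926       171.5556       1,200.8892
  7       548.75       294.4648     2,061.2537      16,490.0293
  Σ                    511.2110     2,763.9207      20,093.6960
P = 511.2110.
Convexity = Σ t(t+1)·PV / [P·(1+y)²] = 20,093.6960 / (511.2110 × 1.194649) = 32.90177.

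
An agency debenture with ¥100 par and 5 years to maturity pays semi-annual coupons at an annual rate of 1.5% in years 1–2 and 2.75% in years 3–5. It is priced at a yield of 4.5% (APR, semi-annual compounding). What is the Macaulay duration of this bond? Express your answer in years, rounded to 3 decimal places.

4.781 years

Periodic yield y = 0.0225. Discount each cash flow and weight by its period:
  t   CF        PV=CF/(1+0.0225)^t    t·PV
  1        0.750         0.7335         0.7335
  2        0.750         0.7174         1.4347
  3        0.750         0.7016         2.1047
  4        0.750         0.6861         2.7445
  5        1.375         1.2302         6.1511
  6        1.375         1.2032         7.2190
  7        1.375         1.1767         8.2368
  8        1.375         1.1508         9.2063
  9        1.375         1.1255        10.1292
  10     101.375        81.1517       811.5171
  Σ                     89.8766       859.4770
Price P = Σ PV = 89.8766.
Macaulay duration = Σ(t·PV) / P = 859.4770 / 89.8766 = 9.56286 half-year periods.
In years: 9.56286 / 2 = 4.78143 years.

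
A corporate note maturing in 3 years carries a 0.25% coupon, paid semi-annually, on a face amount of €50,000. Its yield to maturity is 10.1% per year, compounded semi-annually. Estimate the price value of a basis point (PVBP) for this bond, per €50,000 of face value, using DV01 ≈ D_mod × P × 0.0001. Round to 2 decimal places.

Periodic yield y = 0.0505.
  t   CF        PV=CF/(1+0.0505)^t    t·PV
  1        62.50        59.4955        59.4955
  2        62.50        56.6354       113.2708
  3        62.50        53.9128       161.7384
  4        62.50        51.3211       205.2843
  5        62.50        48.8540       244.2698
  6    50,062.50    37,250.8505   223,505.1031
  Σ                 37,521.0692   224,289.1618
P = 37,521.0692; D_Mac = 5.97769 half-year periods = 2.98884 yrs; D_mod = 2.84516 yrs.
DV01 ≈ 2.84516 × 37,521.0692 × 0.0001 = 10.675353.

€10.68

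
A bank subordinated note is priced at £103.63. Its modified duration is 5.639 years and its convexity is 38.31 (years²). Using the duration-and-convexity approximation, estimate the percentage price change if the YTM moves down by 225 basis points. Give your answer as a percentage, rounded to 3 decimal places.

+13.657%

Duration effect: -D_mod·Δy = -5.639 × (-0.0225) = +0.1268775
Convexity effect: ½·C·(Δy)² = 0.5 × 38.31 × (-0.0225)² = +0.00969721875
ΔP/P ≈ +0.1268775 + 0.00969721875 = +0.13657471875
= +13.657471875%.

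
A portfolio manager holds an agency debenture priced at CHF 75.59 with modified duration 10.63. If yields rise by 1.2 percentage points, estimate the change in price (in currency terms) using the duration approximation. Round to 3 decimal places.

Duration approximation: ΔP/P ≈ -D_mod · Δy = -10.63 × (+0.012) = -0.127560.
ΔP ≈ 75.59 × (-0.127560) = -9.6422604.

-CHF 9.642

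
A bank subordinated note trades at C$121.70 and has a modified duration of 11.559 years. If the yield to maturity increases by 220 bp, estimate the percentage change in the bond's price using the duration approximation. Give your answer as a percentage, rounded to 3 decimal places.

-25.430%

Duration approximation: ΔP/P ≈ -D_mod · Δy = -11.559 × (+0.022) = -0.254298.
As a percentage: -25.4298%.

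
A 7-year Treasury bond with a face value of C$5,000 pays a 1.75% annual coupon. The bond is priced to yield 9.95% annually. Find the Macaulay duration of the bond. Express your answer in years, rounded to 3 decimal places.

Periodic yield y = 0.0995. Discount each cash flow and weight by its year:
  t   CF        PV=CF/(1+0.0995)^t    t·PV
  1        87.50        79.5816        79.5816
  2        87.50        72.3798       144.7597
  3        87.50        65.8298       197.4893
  4        87.50        59.8725       239.4898
  5        87.50        54.4543       272.2713
  6        87.50        49.5264       297.1583
  7     5,087.50     2,619.0138    18,333.0966
  Σ                  3,000.6581    19,563.8467
Price P = Σ PV = 3,000.6581.
Macaulay duration = Σ(t·PV) / P = 19,563.8467 / 3,000.6581 = 6.51985 years.

6.520 years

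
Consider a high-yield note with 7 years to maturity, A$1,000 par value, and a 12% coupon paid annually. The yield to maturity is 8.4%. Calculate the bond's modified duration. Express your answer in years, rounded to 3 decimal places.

4.864 years

Periodic yield y = 0.084. First find Macaulay duration:
  t   CF        PV=CF/(1+0.084)^t    t·PV
  1       120.00       110.7011       110.7011
  2       120.00       102.1228       204.2456
  3       120.00        94.2092       282.6277
  4       120.00        86.9089       347.6355
  5       120.00        80.1742       400.8712
  6       120.00        73.9615       443.7688
  7     1,120.00       636.8147     4,457.7026
  Σ                  1,184.8924     6,247.5524
P = 1,184.8924; Macaulay duration = 6,247.5524 / 1,184.8924 = 5.27268 years.
Modified duration = D_Mac / (1 + y) = 5.27268 / 1.084 = 4.86409 years.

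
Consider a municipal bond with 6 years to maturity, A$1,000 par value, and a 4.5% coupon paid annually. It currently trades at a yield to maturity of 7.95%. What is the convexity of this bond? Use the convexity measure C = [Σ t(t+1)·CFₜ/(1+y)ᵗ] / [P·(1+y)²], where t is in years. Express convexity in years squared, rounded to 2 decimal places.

30.70

With y = 0.0795:
  t   CF        PV=CF/(1+0.0795)^t    t·PV        t(t+1)·PV
  1        45.00        41.6860        41.6860          83.3719
  2        45.00        38.6160        77.2320         231.6960
  3        45.00        35.7721       107.3163         429.2653
  4        45.00        33.1377       132.5507         662.7533
  5        45.00        30.6972       153.4862         920.9171
  6     1,045.00       660.3595     3,962.1568      27,735.0977
  Σ                    840.2684     4,474.4280      30,063.1014
P = 840.2684.
Convexity = Σ t(t+1)·PV / [P·(1+y)²] = 30,063.1014 / (840.2684 × 1.165320) = 30.70227.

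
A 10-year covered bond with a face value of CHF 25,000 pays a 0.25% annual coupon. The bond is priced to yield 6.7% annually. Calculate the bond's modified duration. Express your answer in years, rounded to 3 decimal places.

Periodic yield y = 0.067. First find Macaulay duration:
  t   CF        PV=CF/(1+0.067)^t    t·PV
  1        62.50        58.5754        58.5754
  2        62.50        54.8973       109.7946
  3        62.50        51.4502       154.3505
  4        62.50        48.2195       192.8778
  5        62.50        45.1916       225.9581
  6        62.50        42.3539       254.1235
  7        62.50        39.6944       277.8607
  8        62.50        37.2019       297.6149
  9        62.50        34.8658       313.7926
  10   25,062.50    13,103.2853   131,032.8526
  Σ                 13,515.7353   132,917.8008
P = 13,515.7353; Macaulay duration = 132,917.8008 / 13,515.7353 = 9.83430 years.
Modified duration = D_Mac / (1 + y) = 9.83430 / 1.067 = 9.21678 years.

9.217 years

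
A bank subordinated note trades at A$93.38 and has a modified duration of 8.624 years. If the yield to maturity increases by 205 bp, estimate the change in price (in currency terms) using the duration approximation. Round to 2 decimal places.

-A$16.51

Duration approximation: ΔP/P ≈ -D_mod · Δy = -8.624 × (+0.0205) = -0.176792.
ΔP ≈ 93.38 × (-0.176792) = -16.50883696.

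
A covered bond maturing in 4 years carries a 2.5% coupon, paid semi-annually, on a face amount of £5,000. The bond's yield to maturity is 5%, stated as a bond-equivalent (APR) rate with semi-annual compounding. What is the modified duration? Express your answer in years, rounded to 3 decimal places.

Periodic yield y = 0.025. First find Macaulay duration:
  t   CF        PV=CF/(1+0.025)^t    t·PV
  1        62.50        60.9756        60.9756
  2        62.50        59.4884       118.9768
  3        62.50        58.0375       174.1124
  4        62.50        56.6219       226.4877
  5        62.50        55.2409       276.2045
  6        62.50        53.8936       323.3613
  7        62.50        52.5791       368.0535
  8     5,062.50     4,155.0295    33,240.2361
  Σ                  4,551.8664    34,788.4079
P = 4,551.8664; Macaulay duration = 34,788.4079 / 4,551.8664 = 7.64267 half-year periods = 3.82133 years.
Modified duration = D_Mac / (1 + y) = 3.82133 / 1.025 = 3.72813 years.

3.728 years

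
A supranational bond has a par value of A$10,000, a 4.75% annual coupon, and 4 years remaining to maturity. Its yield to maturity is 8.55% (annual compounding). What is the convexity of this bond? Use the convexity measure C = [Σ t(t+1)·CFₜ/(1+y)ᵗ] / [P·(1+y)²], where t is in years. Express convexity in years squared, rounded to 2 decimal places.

With y = 0.0855:
  t   CF        PV=CF/(1+0.0855)^t    t·PV        t(t+1)·PV
  1       475.00       437.5864       437.5864         875.1727
  2       475.00       403.1196       806.2393       2,418.7178
  3       475.00       371.3677     1,114.1031       4,456.4124
  4    10,475.00     7,544.5740    30,178.2959     150,891.4793
  Σ                  8,756.6477    32,536.2246     158,641.7822
P = 8,756.6477.
Convexity = Σ t(t+1)·PV / [P·(1+y)²] = 158,641.7822 / (8,756.6477 × 1.178310) = 15.37517.

15.38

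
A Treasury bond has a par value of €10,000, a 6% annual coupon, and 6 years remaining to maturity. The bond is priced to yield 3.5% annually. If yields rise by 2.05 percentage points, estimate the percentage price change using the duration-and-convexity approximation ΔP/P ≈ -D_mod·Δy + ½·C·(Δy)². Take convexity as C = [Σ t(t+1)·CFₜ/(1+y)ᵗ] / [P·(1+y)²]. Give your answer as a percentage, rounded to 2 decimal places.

With y = 0.035:
  t   CF        PV=CF/(1+0.035)^t    t·PV        t(t+1)·PV
  1       600.00       579.7101       579.7101       1,159.4203
  2       600.00       560.1064     1,120.2128       3,360.6385
  3       600.00       541.1656     1,623.4969       6,493.9875
  4       600.00       522.8653     2,091.4613      10,457.3067
  5       600.00       505.1839     2,525.9195      15,155.5170
  6    10,600.00     8,623.1068    51,738.6410     362,170.4868
  Σ                 11,332.1383    59,679.4417     398,797.3569
P = 11,332.1383; D_Mac = 5.26639 yrs; D_mod = 5.08830 yrs; C = 32.85184.
Duration effect: -5.08830 × (+0.0205) = -0.104310
Convexity effect: 0.5 × 32.85184 × (0.0205)² = +0.0069030
ΔP/P ≈ -0.104310 + 0.0069030 = -0.097407 = -9.7407%.

-9.74%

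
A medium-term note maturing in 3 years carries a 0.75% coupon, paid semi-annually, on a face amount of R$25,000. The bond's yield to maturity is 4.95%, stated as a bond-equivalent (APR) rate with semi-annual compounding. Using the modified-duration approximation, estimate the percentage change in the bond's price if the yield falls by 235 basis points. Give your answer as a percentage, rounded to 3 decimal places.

Periodic yield y = 0.02475. Modified duration first:
  t   CF        PV=CF/(1+0.02475)^t    t·PV
  1        93.75        91.4857        91.4857
  2        93.75        89.2761       178.5523
  3        93.75        87.1199       261.3598
  4        93.75        85.0158       340.0631
  5        93.75        82.9625       414.8123
  6    25,093.75    21,669.9548   130,019.7287
  Σ                 22,105.8148   131,306.0019
P = 22,105.8148; D_Mac = 5.93989 half-year periods = 2.96994 yrs; D_mod = 2.96994/(1+0.02475) = 2.89821 yrs.
ΔP/P ≈ -D_mod · Δy = -2.89821 × (-0.0235) = +0.068108 = +6.8108%.

+6.811%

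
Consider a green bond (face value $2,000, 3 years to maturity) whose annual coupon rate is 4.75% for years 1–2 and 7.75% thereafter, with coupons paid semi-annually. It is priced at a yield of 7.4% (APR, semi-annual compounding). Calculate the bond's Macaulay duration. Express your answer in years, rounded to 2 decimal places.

2.82 years

Periodic yield y = 0.037. Discount each cash flow and weight by its period:
  t   CF        PV=CF/(1+0.037)^t    t·PV
  1        47.50        45.8052        45.8052
  2        47.50        44.1709        88.3418
  3        47.50        42.5949       127.7846
  4        47.50        41.0751       164.3004
  5        77.50        64.6261       323.1305
  6     2,077.50     1,670.5847    10,023.5081
  Σ                  1,908.8568    10,772.8705
Price P = Σ PV = 1,908.8568.
Macaulay duration = Σ(t·PV) / P = 10,772.8705 / 1,908.8568 = 5.64362 half-year periods.
In years: 5.64362 / 2 = 2.82181 years.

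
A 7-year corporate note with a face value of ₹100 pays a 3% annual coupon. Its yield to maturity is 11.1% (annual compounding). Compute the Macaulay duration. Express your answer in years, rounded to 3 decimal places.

Periodic yield y = 0.111. Discount each cash flow and weight by its year:
  t   CF        PV=CF/(1+0.111)^t    t·PV
  1         3.00         2.7003         2.7003
  2         3.00         2.4305         4.8610
  3         3.00         2.1877         6.5630
  4         3.00         1.9691         7.8764
  5         3.00         1.7724         8.8618
  6         3.00         1.5953         9.5717
  7       103.00        49.2991       345.0936
  Σ                     61.9542       385.5276
Price P = Σ PV = 61.9542.
Macaulay duration = Σ(t·PV) / P = 385.5276 / 61.9542 = 6.22278 years.

6.223 years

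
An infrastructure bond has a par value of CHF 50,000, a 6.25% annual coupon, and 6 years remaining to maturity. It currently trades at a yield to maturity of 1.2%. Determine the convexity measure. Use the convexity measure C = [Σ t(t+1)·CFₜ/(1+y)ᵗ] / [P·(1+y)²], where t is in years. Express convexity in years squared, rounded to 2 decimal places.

34.58

With y = 0.012:
  t   CF        PV=CF/(1+0.012)^t    t·PV        t(t+1)·PV
  1     3,125.00     3,087.9447     3,087.9447       6,175.8893
  2     3,125.00     3,051.3287     6,102.6574      18,307.9723
  3     3,125.00     3,015.1470     9,045.4409      36,181.7635
  4     3,125.00     2,979.3942    11,917.5769      59,587.8845
  5     3,125.00     2,944.0654    14,720.3272      88,321.9632
  6    53,125.00    49,455.6447   296,733.8685   2,077,137.0792
  Σ                 64,533.5247   341,607.8155   2,285,712.5520
P = 64,533.5247.
Convexity = Σ t(t+1)·PV / [P·(1+y)²] = 2,285,712.5520 / (64,533.5247 × 1.024144) = 34.58400.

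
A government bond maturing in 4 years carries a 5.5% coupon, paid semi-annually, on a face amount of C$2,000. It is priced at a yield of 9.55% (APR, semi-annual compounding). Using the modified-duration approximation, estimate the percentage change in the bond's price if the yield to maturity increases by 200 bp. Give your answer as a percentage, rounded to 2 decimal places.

-6.90%

Periodic yield y = 0.04775. Modified duration first:
  t   CF        PV=CF/(1+0.04775)^t    t·PV
  1        55.00        52.4934        52.4934
  2        55.00        50.1011       100.2022
  3        55.00        47.8178       143.4534
  4        55.00        45.6386       182.5543
  5        55.00        43.5586       217.7932
  6        55.00        41.5735       249.4410
  7        55.00        39.6788       277.7519
  8     2,055.00     1,414.9805    11,319.8444
  Σ                  1,735.8425    12,543.5339
P = 1,735.8425; D_Mac = 7.22619 half-year periods = 3.61310 yrs; D_mod = 3.61310/(1+0.04775) = 3.44843 yrs.
ΔP/P ≈ -D_mod · Δy = -3.44843 × (+0.02) = -0.068969 = -6.8969%.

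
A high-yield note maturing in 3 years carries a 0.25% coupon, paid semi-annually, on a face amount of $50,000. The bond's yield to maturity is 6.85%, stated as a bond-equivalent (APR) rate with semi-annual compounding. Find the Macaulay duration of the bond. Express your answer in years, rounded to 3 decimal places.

2.989 years

Periodic yield y = 0.03425. Discount each cash flow and weight by its period:
  t   CF        PV=CF/(1+0.03425)^t    t·PV
  1        62.50        60.4303        60.4303
  2        62.50        58.4291       116.8581
  3        62.50        56.4941       169.4824
  4        62.50        54.6233       218.4932
  5        62.50        52.8144       264.0720
  6    50,062.50    40,903.3950   245,420.3699
  Σ                 41,186.1862   246,249.7060
Price P = Σ PV = 41,186.1862.
Macaulay duration = Σ(t·PV) / P = 246,249.7060 / 41,186.1862 = 5.97894 half-year periods.
In years: 5.97894 / 2 = 2.98947 years.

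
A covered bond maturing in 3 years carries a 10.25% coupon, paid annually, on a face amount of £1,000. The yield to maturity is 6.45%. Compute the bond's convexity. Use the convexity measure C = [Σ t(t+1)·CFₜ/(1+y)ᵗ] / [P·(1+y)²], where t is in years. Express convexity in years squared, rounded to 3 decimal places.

9.383

With y = 0.0645:
  t   CF        PV=CF/(1+0.0645)^t    t·PV        t(t+1)·PV
  1       102.50        96.2893        96.2893         192.5787
  2       102.50        90.4550       180.9100         542.7299
  3     1,102.50       913.9903     2,741.9710      10,967.8840
  Σ                  1,100.7347     3,019.1703      11,703.1926
P = 1,100.7347.
Convexity = Σ t(t+1)·PV / [P·(1+y)²] = 11,703.1926 / (1,100.7347 × 1.133160) = 9.38276.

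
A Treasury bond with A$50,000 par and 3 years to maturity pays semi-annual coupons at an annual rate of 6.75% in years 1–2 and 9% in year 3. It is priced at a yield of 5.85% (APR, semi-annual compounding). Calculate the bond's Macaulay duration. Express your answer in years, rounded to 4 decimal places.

Periodic yield y = 0.02925. Discount each cash flow and weight by its period:
  t   CF        PV=CF/(1+0.02925)^t    t·PV
  1     1,687.50     1,639.5434     1,639.5434
  2     1,687.50     1,592.9496     3,185.8992
  3     1,687.50     1,547.6799     4,643.0398
  4     1,687.50     1,503.6968     6,014.7872
  5     2,250.00     1,947.9515     9,739.7575
  6    52,250.00    43,950.2187   263,701.3124
  Σ                 52,182.0399   288,924.3395
Price P = Σ PV = 52,182.0399.
Macaulay duration = Σ(t·PV) / P = 288,924.3395 / 52,182.0399 = 5.53685 half-year periods.
In years: 5.53685 / 2 = 2.76843 years.

2.7684 years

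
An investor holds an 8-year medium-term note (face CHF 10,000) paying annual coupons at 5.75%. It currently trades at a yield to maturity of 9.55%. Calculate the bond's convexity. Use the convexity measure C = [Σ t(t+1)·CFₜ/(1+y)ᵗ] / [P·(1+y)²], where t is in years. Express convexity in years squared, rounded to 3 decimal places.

With y = 0.0955:
  t   CF        PV=CF/(1+0.0955)^t    t·PV        t(t+1)·PV
  1       575.00       524.8745       524.8745       1,049.7490
  2       575.00       479.1187       958.2373       2,874.7119
  3       575.00       437.3516     1,312.0547       5,248.2190
  4       575.00       399.2255     1,596.9022       7,984.5108
  5       575.00       364.4231     1,822.1157      10,932.6939
  6       575.00       332.6546     1,995.9277      13,971.4938
  7       575.00       303.6555     2,125.5886      17,004.7088
  8    10,575.00     5,097.7827    40,782.2618     367,040.3559
  Σ                  7,939.0862    51,117.9624     426,106.4431
P = 7,939.0862.
Convexity = Σ t(t+1)·PV / [P·(1+y)²] = 426,106.4431 / (7,939.0862 × 1.200120) = 44.72216.

44.722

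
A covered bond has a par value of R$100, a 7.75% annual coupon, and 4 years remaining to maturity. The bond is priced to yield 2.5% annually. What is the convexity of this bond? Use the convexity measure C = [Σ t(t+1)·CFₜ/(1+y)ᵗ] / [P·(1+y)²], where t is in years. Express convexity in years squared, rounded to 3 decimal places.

With y = 0.025:
  t   CF        PV=CF/(1+0.025)^t    t·PV        t(t+1)·PV
  1         7.75         7.5610         7.5610          15.1220
  2         7.75         7.3766        14.7531          44.2594
  3         7.75         7.1966        21.5899          86.3597
  4       107.75        97.6162       390.4647       1,952.3236
  Σ                    119.7504       434.3688       2,098.0647
P = 119.7504.
Convexity = Σ t(t+1)·PV / [P·(1+y)²] = 2,098.0647 / (119.7504 × 1.050625) = 16.67609.

16.676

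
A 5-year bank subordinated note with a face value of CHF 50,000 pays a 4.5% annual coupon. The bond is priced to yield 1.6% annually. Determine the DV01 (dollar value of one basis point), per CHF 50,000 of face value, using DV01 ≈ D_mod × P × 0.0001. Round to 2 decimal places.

Periodic yield y = 0.016.
  t   CF        PV=CF/(1+0.016)^t    t·PV
  1     2,250.00     2,214.5669     2,214.5669
  2     2,250.00     2,179.6919     4,359.3837
  3     2,250.00     2,145.3660     6,436.0980
  4     2,250.00     2,111.5807     8,446.3228
  5    52,250.00    48,263.3824   241,316.9121
  Σ                 56,914.5879   262,773.2836
P = 56,914.5879; D_Mac = 4.61698 yrs; D_mod = 4.54427 yrs.
DV01 ≈ 4.54427 × 56,914.5879 × 0.0001 = 25.863512.

CHF 25.86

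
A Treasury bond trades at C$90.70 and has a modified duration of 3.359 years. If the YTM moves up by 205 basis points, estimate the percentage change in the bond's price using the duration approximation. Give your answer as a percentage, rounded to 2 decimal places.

-6.89%

Duration approximation: ΔP/P ≈ -D_mod · Δy = -3.359 × (+0.0205) = -0.0688595.
As a percentage: -6.88595%.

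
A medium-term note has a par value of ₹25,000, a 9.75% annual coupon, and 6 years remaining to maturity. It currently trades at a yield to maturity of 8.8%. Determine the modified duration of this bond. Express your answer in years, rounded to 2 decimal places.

4.45 years

Periodic yield y = 0.088. First find Macaulay duration:
  t   CF        PV=CF/(1+0.088)^t    t·PV
  1     2,437.50     2,240.3493     2,240.3493
  2     2,437.50     2,059.1445     4,118.2891
  3     2,437.50     1,892.5961     5,677.7883
  4     2,437.50     1,739.5185     6,958.0739
  5     2,437.50     1,598.8221     7,994.1106
  6    27,437.50    16,541.3582    99,248.1490
  Σ                 26,071.7886   126,236.7601
P = 26,071.7886; Macaulay duration = 126,236.7601 / 26,071.7886 = 4.84189 years.
Modified duration = D_Mac / (1 + y) = 4.84189 / 1.088 = 4.45027 years.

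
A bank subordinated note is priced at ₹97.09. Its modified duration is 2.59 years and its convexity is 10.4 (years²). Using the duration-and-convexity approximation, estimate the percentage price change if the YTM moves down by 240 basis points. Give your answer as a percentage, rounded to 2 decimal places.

+6.52%

Duration effect: -D_mod·Δy = -2.59 × (-0.024) = +0.062160
Convexity effect: ½·C·(Δy)² = 0.5 × 10.4 × (-0.024)² = +0.0029952
ΔP/P ≈ +0.062160 + 0.0029952 = +0.0651552
= +6.51552%.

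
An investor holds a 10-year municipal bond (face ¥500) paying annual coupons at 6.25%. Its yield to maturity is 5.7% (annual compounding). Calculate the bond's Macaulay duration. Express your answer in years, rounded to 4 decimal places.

7.7791 years

Periodic yield y = 0.057. Discount each cash flow and weight by its year:
  t   CF        PV=CF/(1+0.057)^t    t·PV
  1        31.25        29.5648        29.5648
  2        31.25        27.9705        55.9410
  3        31.25        26.4621        79.3864
  4        31.25        25.0351       100.1406
  5        31.25        23.6851       118.4255
  6        31.25        22.4078       134.4471
  7        31.25        21.1995       148.3963
  8        31.25        20.0563       160.4501
  9        31.25        18.9747       170.7724
  10      531.25       305.1751     3,051.7508
  Σ                    520.5311     4,049.2750
Price P = Σ PV = 520.5311.
Macaulay duration = Σ(t·PV) / P = 4,049.2750 / 520.5311 = 7.77912 years.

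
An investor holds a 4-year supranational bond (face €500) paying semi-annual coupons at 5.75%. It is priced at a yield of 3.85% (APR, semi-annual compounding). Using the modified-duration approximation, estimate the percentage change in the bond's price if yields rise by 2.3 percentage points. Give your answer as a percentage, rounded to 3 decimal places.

Periodic yield y = 0.01925. Modified duration first:
  t   CF        PV=CF/(1+0.01925)^t    t·PV
  1       14.375        14.1035        14.1035
  2       14.375        13.8371        27.6743
  3       14.375        13.5758        40.7274
  4       14.375        13.3194        53.2776
  5       14.375        13.0679        65.3393
  6       14.375        12.8210        76.9263
  7       14.375        12.5789        88.0523
  8      514.375       441.6051     3,532.8409
  Σ                    534.9088     3,898.9416
P = 534.9088; D_Mac = 7.28898 half-year periods = 3.64449 yrs; D_mod = 3.64449/(1+0.01925) = 3.57566 yrs.
ΔP/P ≈ -D_mod · Δy = -3.57566 × (+0.023) = -0.082240 = -8.2240%.

-8.224%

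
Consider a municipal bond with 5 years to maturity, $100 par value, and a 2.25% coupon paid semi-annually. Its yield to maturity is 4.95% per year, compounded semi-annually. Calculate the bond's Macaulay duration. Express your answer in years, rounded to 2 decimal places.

Periodic yield y = 0.02475. Discount each cash flow and weight by its period:
  t   CF        PV=CF/(1+0.02475)^t    t·PV
  1        1.125         1.0978         1.0978
  2        1.125         1.0713         2.1426
  3        1.125         1.0454         3.1363
  4        1.125         1.0202         4.0808
  5        1.125         0.9955         4.9777
  6        1.125         0.9715         5.8290
  7        1.125         0.9480         6.6363
  8        1.125         0.9251         7.4011
  9        1.125         0.9028         8.1252
  10     101.125        79.1916       791.9163
  Σ                     88.1694       835.3432
Price P = Σ PV = 88.1694.
Macaulay duration = Σ(t·PV) / P = 835.3432 / 88.1694 = 9.47429 half-year periods.
In years: 9.47429 / 2 = 4.73715 years.

4.74 years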